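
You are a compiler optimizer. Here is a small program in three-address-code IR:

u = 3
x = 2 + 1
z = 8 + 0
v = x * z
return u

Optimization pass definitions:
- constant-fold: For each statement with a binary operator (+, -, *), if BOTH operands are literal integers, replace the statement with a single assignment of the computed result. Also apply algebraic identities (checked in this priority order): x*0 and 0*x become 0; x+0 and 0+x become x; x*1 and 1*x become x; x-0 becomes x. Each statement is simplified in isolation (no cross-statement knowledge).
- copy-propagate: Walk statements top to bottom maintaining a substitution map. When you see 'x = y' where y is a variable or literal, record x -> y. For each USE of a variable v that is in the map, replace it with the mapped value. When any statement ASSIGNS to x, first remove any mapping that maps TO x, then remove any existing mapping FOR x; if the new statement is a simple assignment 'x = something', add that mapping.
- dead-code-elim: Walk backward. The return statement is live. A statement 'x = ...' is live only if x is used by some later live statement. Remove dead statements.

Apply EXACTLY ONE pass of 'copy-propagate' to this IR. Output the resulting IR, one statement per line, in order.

Answer: u = 3
x = 2 + 1
z = 8 + 0
v = x * z
return 3

Derivation:
Applying copy-propagate statement-by-statement:
  [1] u = 3  (unchanged)
  [2] x = 2 + 1  (unchanged)
  [3] z = 8 + 0  (unchanged)
  [4] v = x * z  (unchanged)
  [5] return u  -> return 3
Result (5 stmts):
  u = 3
  x = 2 + 1
  z = 8 + 0
  v = x * z
  return 3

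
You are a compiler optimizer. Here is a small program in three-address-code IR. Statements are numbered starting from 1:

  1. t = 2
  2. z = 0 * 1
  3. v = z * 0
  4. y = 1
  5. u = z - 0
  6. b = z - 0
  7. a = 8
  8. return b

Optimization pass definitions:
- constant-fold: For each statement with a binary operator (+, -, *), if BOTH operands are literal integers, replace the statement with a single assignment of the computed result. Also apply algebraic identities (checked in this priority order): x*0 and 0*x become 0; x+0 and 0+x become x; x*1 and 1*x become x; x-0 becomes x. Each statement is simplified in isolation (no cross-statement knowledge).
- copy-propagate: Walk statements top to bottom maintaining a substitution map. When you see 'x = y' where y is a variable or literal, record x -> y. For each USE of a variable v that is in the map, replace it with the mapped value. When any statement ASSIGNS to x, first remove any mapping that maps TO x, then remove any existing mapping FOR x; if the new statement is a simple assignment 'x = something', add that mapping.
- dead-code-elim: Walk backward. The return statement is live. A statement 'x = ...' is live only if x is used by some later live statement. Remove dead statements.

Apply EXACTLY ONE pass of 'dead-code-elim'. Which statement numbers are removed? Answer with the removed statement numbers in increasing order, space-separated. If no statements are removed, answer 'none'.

Answer: 1 3 4 5 7

Derivation:
Backward liveness scan:
Stmt 1 't = 2': DEAD (t not in live set [])
Stmt 2 'z = 0 * 1': KEEP (z is live); live-in = []
Stmt 3 'v = z * 0': DEAD (v not in live set ['z'])
Stmt 4 'y = 1': DEAD (y not in live set ['z'])
Stmt 5 'u = z - 0': DEAD (u not in live set ['z'])
Stmt 6 'b = z - 0': KEEP (b is live); live-in = ['z']
Stmt 7 'a = 8': DEAD (a not in live set ['b'])
Stmt 8 'return b': KEEP (return); live-in = ['b']
Removed statement numbers: [1, 3, 4, 5, 7]
Surviving IR:
  z = 0 * 1
  b = z - 0
  return b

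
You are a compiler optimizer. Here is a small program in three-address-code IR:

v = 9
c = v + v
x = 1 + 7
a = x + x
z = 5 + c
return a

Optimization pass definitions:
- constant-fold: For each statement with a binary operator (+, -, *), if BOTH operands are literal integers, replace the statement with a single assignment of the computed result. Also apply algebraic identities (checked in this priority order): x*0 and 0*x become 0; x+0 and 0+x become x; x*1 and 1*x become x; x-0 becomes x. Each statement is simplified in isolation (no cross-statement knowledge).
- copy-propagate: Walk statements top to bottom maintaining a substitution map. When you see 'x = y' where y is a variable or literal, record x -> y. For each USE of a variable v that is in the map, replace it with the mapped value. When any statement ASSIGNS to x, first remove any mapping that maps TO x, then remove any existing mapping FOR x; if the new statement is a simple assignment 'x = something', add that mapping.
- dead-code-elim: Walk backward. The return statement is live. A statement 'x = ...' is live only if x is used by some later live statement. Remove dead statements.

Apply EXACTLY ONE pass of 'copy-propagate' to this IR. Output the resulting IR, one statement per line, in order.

Applying copy-propagate statement-by-statement:
  [1] v = 9  (unchanged)
  [2] c = v + v  -> c = 9 + 9
  [3] x = 1 + 7  (unchanged)
  [4] a = x + x  (unchanged)
  [5] z = 5 + c  (unchanged)
  [6] return a  (unchanged)
Result (6 stmts):
  v = 9
  c = 9 + 9
  x = 1 + 7
  a = x + x
  z = 5 + c
  return a

Answer: v = 9
c = 9 + 9
x = 1 + 7
a = x + x
z = 5 + c
return a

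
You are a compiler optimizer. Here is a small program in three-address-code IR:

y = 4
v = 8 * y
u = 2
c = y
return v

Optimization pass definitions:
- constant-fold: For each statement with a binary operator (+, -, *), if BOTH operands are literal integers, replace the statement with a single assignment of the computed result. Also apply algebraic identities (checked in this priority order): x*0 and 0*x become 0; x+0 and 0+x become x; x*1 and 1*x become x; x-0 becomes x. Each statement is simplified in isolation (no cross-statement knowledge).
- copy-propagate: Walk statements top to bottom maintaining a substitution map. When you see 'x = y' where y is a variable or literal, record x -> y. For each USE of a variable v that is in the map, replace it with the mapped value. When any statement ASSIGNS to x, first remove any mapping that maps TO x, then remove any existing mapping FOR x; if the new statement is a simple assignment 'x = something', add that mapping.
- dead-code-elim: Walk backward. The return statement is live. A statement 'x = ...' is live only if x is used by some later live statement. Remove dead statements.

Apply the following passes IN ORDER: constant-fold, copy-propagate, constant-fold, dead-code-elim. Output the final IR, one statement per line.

Initial IR:
  y = 4
  v = 8 * y
  u = 2
  c = y
  return v
After constant-fold (5 stmts):
  y = 4
  v = 8 * y
  u = 2
  c = y
  return v
After copy-propagate (5 stmts):
  y = 4
  v = 8 * 4
  u = 2
  c = 4
  return v
After constant-fold (5 stmts):
  y = 4
  v = 32
  u = 2
  c = 4
  return v
After dead-code-elim (2 stmts):
  v = 32
  return v

Answer: v = 32
return v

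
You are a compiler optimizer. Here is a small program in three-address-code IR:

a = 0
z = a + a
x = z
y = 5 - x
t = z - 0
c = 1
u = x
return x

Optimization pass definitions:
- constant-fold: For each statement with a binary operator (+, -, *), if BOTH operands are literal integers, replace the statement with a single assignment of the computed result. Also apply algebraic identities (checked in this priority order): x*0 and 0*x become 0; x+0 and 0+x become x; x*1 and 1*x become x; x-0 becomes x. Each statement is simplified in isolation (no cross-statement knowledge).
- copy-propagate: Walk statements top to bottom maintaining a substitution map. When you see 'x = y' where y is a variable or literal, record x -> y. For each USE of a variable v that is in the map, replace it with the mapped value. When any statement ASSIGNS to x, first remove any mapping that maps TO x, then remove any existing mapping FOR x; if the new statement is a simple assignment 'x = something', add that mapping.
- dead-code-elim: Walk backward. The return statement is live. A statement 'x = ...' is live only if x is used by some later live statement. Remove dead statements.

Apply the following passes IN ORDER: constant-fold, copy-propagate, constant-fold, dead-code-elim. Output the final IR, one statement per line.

Initial IR:
  a = 0
  z = a + a
  x = z
  y = 5 - x
  t = z - 0
  c = 1
  u = x
  return x
After constant-fold (8 stmts):
  a = 0
  z = a + a
  x = z
  y = 5 - x
  t = z
  c = 1
  u = x
  return x
After copy-propagate (8 stmts):
  a = 0
  z = 0 + 0
  x = z
  y = 5 - z
  t = z
  c = 1
  u = z
  return z
After constant-fold (8 stmts):
  a = 0
  z = 0
  x = z
  y = 5 - z
  t = z
  c = 1
  u = z
  return z
After dead-code-elim (2 stmts):
  z = 0
  return z

Answer: z = 0
return z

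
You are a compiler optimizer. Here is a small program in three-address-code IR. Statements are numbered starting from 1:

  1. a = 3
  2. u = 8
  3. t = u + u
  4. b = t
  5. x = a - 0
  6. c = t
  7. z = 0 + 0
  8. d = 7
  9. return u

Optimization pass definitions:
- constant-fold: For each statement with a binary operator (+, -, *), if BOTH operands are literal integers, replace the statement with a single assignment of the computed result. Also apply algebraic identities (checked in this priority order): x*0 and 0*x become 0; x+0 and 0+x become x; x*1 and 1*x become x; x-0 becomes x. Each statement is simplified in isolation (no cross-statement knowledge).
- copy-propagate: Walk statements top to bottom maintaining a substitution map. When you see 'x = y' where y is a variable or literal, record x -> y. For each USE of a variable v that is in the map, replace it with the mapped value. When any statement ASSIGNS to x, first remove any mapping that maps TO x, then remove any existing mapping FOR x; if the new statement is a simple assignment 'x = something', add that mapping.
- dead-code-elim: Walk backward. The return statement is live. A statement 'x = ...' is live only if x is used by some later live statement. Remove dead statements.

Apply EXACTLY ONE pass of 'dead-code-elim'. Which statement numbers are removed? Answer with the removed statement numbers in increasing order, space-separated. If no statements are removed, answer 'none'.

Answer: 1 3 4 5 6 7 8

Derivation:
Backward liveness scan:
Stmt 1 'a = 3': DEAD (a not in live set [])
Stmt 2 'u = 8': KEEP (u is live); live-in = []
Stmt 3 't = u + u': DEAD (t not in live set ['u'])
Stmt 4 'b = t': DEAD (b not in live set ['u'])
Stmt 5 'x = a - 0': DEAD (x not in live set ['u'])
Stmt 6 'c = t': DEAD (c not in live set ['u'])
Stmt 7 'z = 0 + 0': DEAD (z not in live set ['u'])
Stmt 8 'd = 7': DEAD (d not in live set ['u'])
Stmt 9 'return u': KEEP (return); live-in = ['u']
Removed statement numbers: [1, 3, 4, 5, 6, 7, 8]
Surviving IR:
  u = 8
  return u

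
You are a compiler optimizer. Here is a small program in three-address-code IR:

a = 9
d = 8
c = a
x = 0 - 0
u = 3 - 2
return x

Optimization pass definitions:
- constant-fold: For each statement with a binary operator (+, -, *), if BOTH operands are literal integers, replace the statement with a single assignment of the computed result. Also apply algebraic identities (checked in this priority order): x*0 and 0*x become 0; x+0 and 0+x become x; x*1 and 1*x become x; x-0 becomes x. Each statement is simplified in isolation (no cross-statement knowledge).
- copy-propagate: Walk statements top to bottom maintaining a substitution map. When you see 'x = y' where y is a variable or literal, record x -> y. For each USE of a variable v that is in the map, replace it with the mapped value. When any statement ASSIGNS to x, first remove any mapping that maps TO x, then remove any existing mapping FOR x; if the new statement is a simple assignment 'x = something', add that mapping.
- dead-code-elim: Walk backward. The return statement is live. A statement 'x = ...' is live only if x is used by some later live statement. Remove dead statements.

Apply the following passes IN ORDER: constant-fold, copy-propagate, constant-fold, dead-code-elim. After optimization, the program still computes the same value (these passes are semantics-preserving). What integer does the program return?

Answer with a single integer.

Answer: 0

Derivation:
Initial IR:
  a = 9
  d = 8
  c = a
  x = 0 - 0
  u = 3 - 2
  return x
After constant-fold (6 stmts):
  a = 9
  d = 8
  c = a
  x = 0
  u = 1
  return x
After copy-propagate (6 stmts):
  a = 9
  d = 8
  c = 9
  x = 0
  u = 1
  return 0
After constant-fold (6 stmts):
  a = 9
  d = 8
  c = 9
  x = 0
  u = 1
  return 0
After dead-code-elim (1 stmts):
  return 0
Evaluate:
  a = 9  =>  a = 9
  d = 8  =>  d = 8
  c = a  =>  c = 9
  x = 0 - 0  =>  x = 0
  u = 3 - 2  =>  u = 1
  return x = 0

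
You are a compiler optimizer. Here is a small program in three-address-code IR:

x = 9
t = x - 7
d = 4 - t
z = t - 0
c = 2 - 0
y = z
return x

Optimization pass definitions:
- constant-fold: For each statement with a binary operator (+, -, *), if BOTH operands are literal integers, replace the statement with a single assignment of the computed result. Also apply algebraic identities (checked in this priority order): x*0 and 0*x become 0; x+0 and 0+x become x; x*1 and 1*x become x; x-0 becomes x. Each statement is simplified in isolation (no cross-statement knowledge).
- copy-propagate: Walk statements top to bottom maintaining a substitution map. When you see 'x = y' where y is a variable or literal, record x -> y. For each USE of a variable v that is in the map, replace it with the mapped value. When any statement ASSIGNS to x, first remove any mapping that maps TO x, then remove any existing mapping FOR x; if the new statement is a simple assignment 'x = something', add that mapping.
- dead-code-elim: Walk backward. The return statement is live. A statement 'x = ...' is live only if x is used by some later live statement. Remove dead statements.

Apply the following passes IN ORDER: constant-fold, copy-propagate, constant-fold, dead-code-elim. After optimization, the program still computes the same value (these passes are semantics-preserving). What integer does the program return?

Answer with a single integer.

Answer: 9

Derivation:
Initial IR:
  x = 9
  t = x - 7
  d = 4 - t
  z = t - 0
  c = 2 - 0
  y = z
  return x
After constant-fold (7 stmts):
  x = 9
  t = x - 7
  d = 4 - t
  z = t
  c = 2
  y = z
  return x
After copy-propagate (7 stmts):
  x = 9
  t = 9 - 7
  d = 4 - t
  z = t
  c = 2
  y = t
  return 9
After constant-fold (7 stmts):
  x = 9
  t = 2
  d = 4 - t
  z = t
  c = 2
  y = t
  return 9
After dead-code-elim (1 stmts):
  return 9
Evaluate:
  x = 9  =>  x = 9
  t = x - 7  =>  t = 2
  d = 4 - t  =>  d = 2
  z = t - 0  =>  z = 2
  c = 2 - 0  =>  c = 2
  y = z  =>  y = 2
  return x = 9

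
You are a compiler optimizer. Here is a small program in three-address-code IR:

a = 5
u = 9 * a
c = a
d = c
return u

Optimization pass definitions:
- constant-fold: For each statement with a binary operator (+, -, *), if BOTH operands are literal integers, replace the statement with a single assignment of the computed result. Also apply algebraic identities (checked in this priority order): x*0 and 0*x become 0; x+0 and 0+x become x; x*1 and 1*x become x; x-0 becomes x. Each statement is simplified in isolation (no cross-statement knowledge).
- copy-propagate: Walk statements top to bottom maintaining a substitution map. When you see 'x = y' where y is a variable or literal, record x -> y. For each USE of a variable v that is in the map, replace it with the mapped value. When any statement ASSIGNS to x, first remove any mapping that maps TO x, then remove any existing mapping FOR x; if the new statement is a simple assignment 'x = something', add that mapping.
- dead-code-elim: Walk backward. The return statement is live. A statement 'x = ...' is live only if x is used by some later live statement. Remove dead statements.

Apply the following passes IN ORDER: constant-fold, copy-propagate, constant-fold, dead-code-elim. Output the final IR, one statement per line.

Answer: u = 45
return u

Derivation:
Initial IR:
  a = 5
  u = 9 * a
  c = a
  d = c
  return u
After constant-fold (5 stmts):
  a = 5
  u = 9 * a
  c = a
  d = c
  return u
After copy-propagate (5 stmts):
  a = 5
  u = 9 * 5
  c = 5
  d = 5
  return u
After constant-fold (5 stmts):
  a = 5
  u = 45
  c = 5
  d = 5
  return u
After dead-code-elim (2 stmts):
  u = 45
  return u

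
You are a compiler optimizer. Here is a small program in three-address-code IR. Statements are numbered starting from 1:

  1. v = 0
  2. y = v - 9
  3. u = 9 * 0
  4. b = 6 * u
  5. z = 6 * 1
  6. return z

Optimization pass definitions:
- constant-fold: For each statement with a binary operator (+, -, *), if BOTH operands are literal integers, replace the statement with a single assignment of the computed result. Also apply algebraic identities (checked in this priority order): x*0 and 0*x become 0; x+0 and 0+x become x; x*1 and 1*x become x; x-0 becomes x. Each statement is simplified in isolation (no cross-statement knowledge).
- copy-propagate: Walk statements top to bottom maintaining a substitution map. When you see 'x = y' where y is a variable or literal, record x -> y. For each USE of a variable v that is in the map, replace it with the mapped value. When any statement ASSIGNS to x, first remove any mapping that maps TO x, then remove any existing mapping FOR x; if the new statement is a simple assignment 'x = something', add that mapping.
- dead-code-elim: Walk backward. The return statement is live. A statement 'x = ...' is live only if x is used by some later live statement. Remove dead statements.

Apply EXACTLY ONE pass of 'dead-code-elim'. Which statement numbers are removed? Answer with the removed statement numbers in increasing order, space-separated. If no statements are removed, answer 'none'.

Answer: 1 2 3 4

Derivation:
Backward liveness scan:
Stmt 1 'v = 0': DEAD (v not in live set [])
Stmt 2 'y = v - 9': DEAD (y not in live set [])
Stmt 3 'u = 9 * 0': DEAD (u not in live set [])
Stmt 4 'b = 6 * u': DEAD (b not in live set [])
Stmt 5 'z = 6 * 1': KEEP (z is live); live-in = []
Stmt 6 'return z': KEEP (return); live-in = ['z']
Removed statement numbers: [1, 2, 3, 4]
Surviving IR:
  z = 6 * 1
  return z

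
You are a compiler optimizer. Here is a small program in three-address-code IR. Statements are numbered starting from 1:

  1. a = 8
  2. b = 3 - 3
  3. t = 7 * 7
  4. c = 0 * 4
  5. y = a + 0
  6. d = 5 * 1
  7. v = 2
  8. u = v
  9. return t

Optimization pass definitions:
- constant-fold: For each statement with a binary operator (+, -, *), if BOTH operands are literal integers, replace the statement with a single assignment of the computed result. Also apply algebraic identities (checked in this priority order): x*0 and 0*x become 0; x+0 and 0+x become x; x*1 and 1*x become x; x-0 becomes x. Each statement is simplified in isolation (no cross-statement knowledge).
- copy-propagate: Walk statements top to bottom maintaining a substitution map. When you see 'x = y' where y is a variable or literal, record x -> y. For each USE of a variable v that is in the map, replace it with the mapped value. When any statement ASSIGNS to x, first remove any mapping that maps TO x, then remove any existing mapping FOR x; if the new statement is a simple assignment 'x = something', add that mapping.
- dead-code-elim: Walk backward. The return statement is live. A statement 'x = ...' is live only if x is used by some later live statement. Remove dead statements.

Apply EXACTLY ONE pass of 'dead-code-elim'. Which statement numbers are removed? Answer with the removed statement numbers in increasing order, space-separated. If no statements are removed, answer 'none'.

Backward liveness scan:
Stmt 1 'a = 8': DEAD (a not in live set [])
Stmt 2 'b = 3 - 3': DEAD (b not in live set [])
Stmt 3 't = 7 * 7': KEEP (t is live); live-in = []
Stmt 4 'c = 0 * 4': DEAD (c not in live set ['t'])
Stmt 5 'y = a + 0': DEAD (y not in live set ['t'])
Stmt 6 'd = 5 * 1': DEAD (d not in live set ['t'])
Stmt 7 'v = 2': DEAD (v not in live set ['t'])
Stmt 8 'u = v': DEAD (u not in live set ['t'])
Stmt 9 'return t': KEEP (return); live-in = ['t']
Removed statement numbers: [1, 2, 4, 5, 6, 7, 8]
Surviving IR:
  t = 7 * 7
  return t

Answer: 1 2 4 5 6 7 8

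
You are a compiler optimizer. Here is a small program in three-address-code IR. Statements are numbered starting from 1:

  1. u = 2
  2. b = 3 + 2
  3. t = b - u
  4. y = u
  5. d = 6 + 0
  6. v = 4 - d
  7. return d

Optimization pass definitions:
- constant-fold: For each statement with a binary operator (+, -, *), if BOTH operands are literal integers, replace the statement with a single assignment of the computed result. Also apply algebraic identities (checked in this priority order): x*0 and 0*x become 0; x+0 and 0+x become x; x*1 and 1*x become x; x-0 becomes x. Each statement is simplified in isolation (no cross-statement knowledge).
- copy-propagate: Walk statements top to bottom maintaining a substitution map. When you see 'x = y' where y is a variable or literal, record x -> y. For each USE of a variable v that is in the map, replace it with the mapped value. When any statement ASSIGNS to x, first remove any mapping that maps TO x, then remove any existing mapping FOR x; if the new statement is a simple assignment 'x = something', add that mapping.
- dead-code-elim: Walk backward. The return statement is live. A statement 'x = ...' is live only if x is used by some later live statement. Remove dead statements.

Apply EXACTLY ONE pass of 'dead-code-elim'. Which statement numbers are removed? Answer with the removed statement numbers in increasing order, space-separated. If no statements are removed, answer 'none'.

Answer: 1 2 3 4 6

Derivation:
Backward liveness scan:
Stmt 1 'u = 2': DEAD (u not in live set [])
Stmt 2 'b = 3 + 2': DEAD (b not in live set [])
Stmt 3 't = b - u': DEAD (t not in live set [])
Stmt 4 'y = u': DEAD (y not in live set [])
Stmt 5 'd = 6 + 0': KEEP (d is live); live-in = []
Stmt 6 'v = 4 - d': DEAD (v not in live set ['d'])
Stmt 7 'return d': KEEP (return); live-in = ['d']
Removed statement numbers: [1, 2, 3, 4, 6]
Surviving IR:
  d = 6 + 0
  return d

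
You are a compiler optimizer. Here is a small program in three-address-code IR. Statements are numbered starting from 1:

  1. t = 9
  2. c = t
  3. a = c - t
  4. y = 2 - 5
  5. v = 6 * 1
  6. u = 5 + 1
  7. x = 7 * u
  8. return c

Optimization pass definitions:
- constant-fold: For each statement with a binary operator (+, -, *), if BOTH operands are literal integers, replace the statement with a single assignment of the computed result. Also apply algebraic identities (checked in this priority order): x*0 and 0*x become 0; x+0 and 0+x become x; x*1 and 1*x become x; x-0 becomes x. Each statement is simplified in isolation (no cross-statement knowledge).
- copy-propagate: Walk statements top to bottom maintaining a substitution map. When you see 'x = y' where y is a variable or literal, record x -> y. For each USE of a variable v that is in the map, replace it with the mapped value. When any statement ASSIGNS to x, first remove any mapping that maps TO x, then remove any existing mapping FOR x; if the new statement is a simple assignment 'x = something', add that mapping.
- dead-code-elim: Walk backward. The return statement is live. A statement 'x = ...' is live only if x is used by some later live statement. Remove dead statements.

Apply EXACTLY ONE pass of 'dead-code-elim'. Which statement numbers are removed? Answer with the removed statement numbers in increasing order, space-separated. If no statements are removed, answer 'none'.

Backward liveness scan:
Stmt 1 't = 9': KEEP (t is live); live-in = []
Stmt 2 'c = t': KEEP (c is live); live-in = ['t']
Stmt 3 'a = c - t': DEAD (a not in live set ['c'])
Stmt 4 'y = 2 - 5': DEAD (y not in live set ['c'])
Stmt 5 'v = 6 * 1': DEAD (v not in live set ['c'])
Stmt 6 'u = 5 + 1': DEAD (u not in live set ['c'])
Stmt 7 'x = 7 * u': DEAD (x not in live set ['c'])
Stmt 8 'return c': KEEP (return); live-in = ['c']
Removed statement numbers: [3, 4, 5, 6, 7]
Surviving IR:
  t = 9
  c = t
  return c

Answer: 3 4 5 6 7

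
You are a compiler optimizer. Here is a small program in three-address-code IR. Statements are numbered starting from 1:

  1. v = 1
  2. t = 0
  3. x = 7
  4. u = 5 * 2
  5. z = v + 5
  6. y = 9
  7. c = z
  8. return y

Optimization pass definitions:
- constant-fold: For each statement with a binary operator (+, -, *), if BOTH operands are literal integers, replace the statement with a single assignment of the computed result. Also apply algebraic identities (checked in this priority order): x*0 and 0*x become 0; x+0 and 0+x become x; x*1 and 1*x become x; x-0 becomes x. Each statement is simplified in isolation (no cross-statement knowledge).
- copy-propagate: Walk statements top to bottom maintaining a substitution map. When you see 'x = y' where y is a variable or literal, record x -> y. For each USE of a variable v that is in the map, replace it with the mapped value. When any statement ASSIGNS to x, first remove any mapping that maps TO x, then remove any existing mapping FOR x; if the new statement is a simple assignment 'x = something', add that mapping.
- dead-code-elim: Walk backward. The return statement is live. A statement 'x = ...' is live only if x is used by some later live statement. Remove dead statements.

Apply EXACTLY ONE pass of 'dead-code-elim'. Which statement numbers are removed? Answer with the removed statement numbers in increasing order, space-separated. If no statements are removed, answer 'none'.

Backward liveness scan:
Stmt 1 'v = 1': DEAD (v not in live set [])
Stmt 2 't = 0': DEAD (t not in live set [])
Stmt 3 'x = 7': DEAD (x not in live set [])
Stmt 4 'u = 5 * 2': DEAD (u not in live set [])
Stmt 5 'z = v + 5': DEAD (z not in live set [])
Stmt 6 'y = 9': KEEP (y is live); live-in = []
Stmt 7 'c = z': DEAD (c not in live set ['y'])
Stmt 8 'return y': KEEP (return); live-in = ['y']
Removed statement numbers: [1, 2, 3, 4, 5, 7]
Surviving IR:
  y = 9
  return y

Answer: 1 2 3 4 5 7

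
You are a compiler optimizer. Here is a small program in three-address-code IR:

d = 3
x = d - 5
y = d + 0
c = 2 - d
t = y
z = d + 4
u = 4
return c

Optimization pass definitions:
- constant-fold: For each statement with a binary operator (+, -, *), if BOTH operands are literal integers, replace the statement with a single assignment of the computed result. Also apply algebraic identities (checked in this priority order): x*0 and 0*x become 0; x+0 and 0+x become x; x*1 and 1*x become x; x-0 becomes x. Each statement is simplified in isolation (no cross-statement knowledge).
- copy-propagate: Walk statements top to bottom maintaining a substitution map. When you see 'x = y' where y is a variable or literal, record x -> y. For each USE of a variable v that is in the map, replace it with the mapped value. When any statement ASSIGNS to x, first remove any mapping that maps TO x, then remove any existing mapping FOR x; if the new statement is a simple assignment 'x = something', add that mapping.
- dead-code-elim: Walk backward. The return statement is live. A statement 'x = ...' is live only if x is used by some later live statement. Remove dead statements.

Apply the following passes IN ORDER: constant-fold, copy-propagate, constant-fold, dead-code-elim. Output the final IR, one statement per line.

Answer: c = -1
return c

Derivation:
Initial IR:
  d = 3
  x = d - 5
  y = d + 0
  c = 2 - d
  t = y
  z = d + 4
  u = 4
  return c
After constant-fold (8 stmts):
  d = 3
  x = d - 5
  y = d
  c = 2 - d
  t = y
  z = d + 4
  u = 4
  return c
After copy-propagate (8 stmts):
  d = 3
  x = 3 - 5
  y = 3
  c = 2 - 3
  t = 3
  z = 3 + 4
  u = 4
  return c
After constant-fold (8 stmts):
  d = 3
  x = -2
  y = 3
  c = -1
  t = 3
  z = 7
  u = 4
  return c
After dead-code-elim (2 stmts):
  c = -1
  return c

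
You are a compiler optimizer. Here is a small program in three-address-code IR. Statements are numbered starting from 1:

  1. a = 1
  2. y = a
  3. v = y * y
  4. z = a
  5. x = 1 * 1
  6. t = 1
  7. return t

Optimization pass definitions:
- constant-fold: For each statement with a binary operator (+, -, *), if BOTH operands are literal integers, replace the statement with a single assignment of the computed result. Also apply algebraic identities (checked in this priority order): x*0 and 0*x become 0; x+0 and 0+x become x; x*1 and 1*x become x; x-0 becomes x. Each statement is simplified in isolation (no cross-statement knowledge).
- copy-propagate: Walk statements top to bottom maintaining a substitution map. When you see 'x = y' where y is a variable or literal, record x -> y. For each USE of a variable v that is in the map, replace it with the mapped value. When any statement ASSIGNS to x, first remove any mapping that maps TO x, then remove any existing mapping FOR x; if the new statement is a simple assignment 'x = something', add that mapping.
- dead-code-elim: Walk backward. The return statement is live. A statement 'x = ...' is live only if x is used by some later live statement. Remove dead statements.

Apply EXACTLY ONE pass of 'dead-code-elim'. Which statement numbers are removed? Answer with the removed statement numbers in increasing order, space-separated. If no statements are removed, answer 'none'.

Answer: 1 2 3 4 5

Derivation:
Backward liveness scan:
Stmt 1 'a = 1': DEAD (a not in live set [])
Stmt 2 'y = a': DEAD (y not in live set [])
Stmt 3 'v = y * y': DEAD (v not in live set [])
Stmt 4 'z = a': DEAD (z not in live set [])
Stmt 5 'x = 1 * 1': DEAD (x not in live set [])
Stmt 6 't = 1': KEEP (t is live); live-in = []
Stmt 7 'return t': KEEP (return); live-in = ['t']
Removed statement numbers: [1, 2, 3, 4, 5]
Surviving IR:
  t = 1
  return t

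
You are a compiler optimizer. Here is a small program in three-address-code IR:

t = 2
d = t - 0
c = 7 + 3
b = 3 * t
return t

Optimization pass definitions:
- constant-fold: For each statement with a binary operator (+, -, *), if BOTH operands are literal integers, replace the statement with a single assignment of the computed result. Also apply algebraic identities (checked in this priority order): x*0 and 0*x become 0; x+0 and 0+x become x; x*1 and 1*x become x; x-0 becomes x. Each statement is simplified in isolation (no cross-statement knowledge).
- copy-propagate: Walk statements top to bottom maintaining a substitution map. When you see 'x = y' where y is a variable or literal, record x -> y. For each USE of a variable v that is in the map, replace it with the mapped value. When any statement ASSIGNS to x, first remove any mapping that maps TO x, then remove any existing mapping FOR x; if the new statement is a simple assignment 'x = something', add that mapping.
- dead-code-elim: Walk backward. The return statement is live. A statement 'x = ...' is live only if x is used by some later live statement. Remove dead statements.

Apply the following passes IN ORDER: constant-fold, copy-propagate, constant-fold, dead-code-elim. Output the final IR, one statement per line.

Answer: return 2

Derivation:
Initial IR:
  t = 2
  d = t - 0
  c = 7 + 3
  b = 3 * t
  return t
After constant-fold (5 stmts):
  t = 2
  d = t
  c = 10
  b = 3 * t
  return t
After copy-propagate (5 stmts):
  t = 2
  d = 2
  c = 10
  b = 3 * 2
  return 2
After constant-fold (5 stmts):
  t = 2
  d = 2
  c = 10
  b = 6
  return 2
After dead-code-elim (1 stmts):
  return 2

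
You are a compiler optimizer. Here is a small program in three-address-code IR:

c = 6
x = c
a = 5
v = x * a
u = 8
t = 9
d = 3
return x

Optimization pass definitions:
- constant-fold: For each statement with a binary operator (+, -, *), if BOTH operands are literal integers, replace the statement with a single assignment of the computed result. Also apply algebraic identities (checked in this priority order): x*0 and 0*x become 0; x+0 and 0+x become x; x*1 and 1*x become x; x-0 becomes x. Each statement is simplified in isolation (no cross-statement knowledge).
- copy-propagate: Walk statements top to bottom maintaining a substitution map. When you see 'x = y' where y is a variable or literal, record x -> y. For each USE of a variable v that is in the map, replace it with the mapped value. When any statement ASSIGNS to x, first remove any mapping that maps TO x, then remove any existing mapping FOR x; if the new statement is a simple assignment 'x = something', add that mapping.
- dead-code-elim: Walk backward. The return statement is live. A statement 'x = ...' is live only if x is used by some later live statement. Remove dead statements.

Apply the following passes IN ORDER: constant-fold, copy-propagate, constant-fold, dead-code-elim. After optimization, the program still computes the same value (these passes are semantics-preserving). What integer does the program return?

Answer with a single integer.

Answer: 6

Derivation:
Initial IR:
  c = 6
  x = c
  a = 5
  v = x * a
  u = 8
  t = 9
  d = 3
  return x
After constant-fold (8 stmts):
  c = 6
  x = c
  a = 5
  v = x * a
  u = 8
  t = 9
  d = 3
  return x
After copy-propagate (8 stmts):
  c = 6
  x = 6
  a = 5
  v = 6 * 5
  u = 8
  t = 9
  d = 3
  return 6
After constant-fold (8 stmts):
  c = 6
  x = 6
  a = 5
  v = 30
  u = 8
  t = 9
  d = 3
  return 6
After dead-code-elim (1 stmts):
  return 6
Evaluate:
  c = 6  =>  c = 6
  x = c  =>  x = 6
  a = 5  =>  a = 5
  v = x * a  =>  v = 30
  u = 8  =>  u = 8
  t = 9  =>  t = 9
  d = 3  =>  d = 3
  return x = 6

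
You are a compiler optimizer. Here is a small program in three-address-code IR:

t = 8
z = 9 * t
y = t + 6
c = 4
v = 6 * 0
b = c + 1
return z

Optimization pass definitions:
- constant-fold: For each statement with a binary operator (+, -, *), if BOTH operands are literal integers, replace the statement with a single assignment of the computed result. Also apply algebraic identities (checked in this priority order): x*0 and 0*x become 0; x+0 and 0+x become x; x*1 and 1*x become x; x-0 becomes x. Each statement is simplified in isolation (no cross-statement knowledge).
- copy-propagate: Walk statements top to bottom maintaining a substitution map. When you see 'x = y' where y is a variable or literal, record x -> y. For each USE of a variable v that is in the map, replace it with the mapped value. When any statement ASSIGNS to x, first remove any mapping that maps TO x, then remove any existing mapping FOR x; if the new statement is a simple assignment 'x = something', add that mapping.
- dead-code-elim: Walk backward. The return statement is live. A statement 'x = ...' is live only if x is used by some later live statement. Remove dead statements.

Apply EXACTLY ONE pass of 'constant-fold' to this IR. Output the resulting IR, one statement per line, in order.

Answer: t = 8
z = 9 * t
y = t + 6
c = 4
v = 0
b = c + 1
return z

Derivation:
Applying constant-fold statement-by-statement:
  [1] t = 8  (unchanged)
  [2] z = 9 * t  (unchanged)
  [3] y = t + 6  (unchanged)
  [4] c = 4  (unchanged)
  [5] v = 6 * 0  -> v = 0
  [6] b = c + 1  (unchanged)
  [7] return z  (unchanged)
Result (7 stmts):
  t = 8
  z = 9 * t
  y = t + 6
  c = 4
  v = 0
  b = c + 1
  return z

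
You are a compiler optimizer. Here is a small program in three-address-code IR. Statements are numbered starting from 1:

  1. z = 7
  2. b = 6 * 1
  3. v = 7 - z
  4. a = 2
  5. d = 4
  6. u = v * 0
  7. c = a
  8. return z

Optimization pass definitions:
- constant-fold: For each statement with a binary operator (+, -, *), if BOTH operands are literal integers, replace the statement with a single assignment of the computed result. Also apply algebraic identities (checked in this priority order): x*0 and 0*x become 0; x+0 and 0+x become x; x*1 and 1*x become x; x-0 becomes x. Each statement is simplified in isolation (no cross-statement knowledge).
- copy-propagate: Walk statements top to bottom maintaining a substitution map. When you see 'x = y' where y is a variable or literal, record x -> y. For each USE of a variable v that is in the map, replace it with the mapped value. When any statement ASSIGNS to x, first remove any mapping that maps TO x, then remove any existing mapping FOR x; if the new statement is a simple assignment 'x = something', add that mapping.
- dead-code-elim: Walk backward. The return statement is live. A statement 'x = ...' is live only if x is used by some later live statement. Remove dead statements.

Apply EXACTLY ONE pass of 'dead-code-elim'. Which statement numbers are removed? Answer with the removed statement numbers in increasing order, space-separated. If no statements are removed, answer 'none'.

Backward liveness scan:
Stmt 1 'z = 7': KEEP (z is live); live-in = []
Stmt 2 'b = 6 * 1': DEAD (b not in live set ['z'])
Stmt 3 'v = 7 - z': DEAD (v not in live set ['z'])
Stmt 4 'a = 2': DEAD (a not in live set ['z'])
Stmt 5 'd = 4': DEAD (d not in live set ['z'])
Stmt 6 'u = v * 0': DEAD (u not in live set ['z'])
Stmt 7 'c = a': DEAD (c not in live set ['z'])
Stmt 8 'return z': KEEP (return); live-in = ['z']
Removed statement numbers: [2, 3, 4, 5, 6, 7]
Surviving IR:
  z = 7
  return z

Answer: 2 3 4 5 6 7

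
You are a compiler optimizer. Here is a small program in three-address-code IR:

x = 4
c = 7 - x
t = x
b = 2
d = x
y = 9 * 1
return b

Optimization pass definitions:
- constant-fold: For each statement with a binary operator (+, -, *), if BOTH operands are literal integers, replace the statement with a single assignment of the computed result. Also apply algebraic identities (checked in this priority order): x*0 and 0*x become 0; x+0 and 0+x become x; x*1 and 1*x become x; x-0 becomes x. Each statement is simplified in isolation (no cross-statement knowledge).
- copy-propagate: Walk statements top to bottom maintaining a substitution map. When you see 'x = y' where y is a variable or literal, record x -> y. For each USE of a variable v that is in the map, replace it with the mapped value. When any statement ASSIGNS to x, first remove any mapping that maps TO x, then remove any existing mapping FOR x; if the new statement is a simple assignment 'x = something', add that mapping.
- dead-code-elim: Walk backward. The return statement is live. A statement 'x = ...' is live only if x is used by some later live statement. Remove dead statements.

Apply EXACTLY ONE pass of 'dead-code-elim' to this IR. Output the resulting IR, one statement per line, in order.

Applying dead-code-elim statement-by-statement:
  [7] return b  -> KEEP (return); live=['b']
  [6] y = 9 * 1  -> DEAD (y not live)
  [5] d = x  -> DEAD (d not live)
  [4] b = 2  -> KEEP; live=[]
  [3] t = x  -> DEAD (t not live)
  [2] c = 7 - x  -> DEAD (c not live)
  [1] x = 4  -> DEAD (x not live)
Result (2 stmts):
  b = 2
  return b

Answer: b = 2
return b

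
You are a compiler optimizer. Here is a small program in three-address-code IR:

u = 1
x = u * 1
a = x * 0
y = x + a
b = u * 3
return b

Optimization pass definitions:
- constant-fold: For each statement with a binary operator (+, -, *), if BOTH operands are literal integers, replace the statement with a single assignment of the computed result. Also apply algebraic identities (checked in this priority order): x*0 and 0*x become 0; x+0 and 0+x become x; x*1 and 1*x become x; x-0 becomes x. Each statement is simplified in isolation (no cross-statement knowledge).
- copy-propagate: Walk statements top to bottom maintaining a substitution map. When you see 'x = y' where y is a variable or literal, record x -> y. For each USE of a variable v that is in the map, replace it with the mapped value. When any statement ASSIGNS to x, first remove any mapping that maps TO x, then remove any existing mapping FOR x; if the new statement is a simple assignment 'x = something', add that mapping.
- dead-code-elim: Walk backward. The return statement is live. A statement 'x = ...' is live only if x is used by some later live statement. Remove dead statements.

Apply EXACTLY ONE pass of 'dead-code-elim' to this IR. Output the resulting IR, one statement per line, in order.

Answer: u = 1
b = u * 3
return b

Derivation:
Applying dead-code-elim statement-by-statement:
  [6] return b  -> KEEP (return); live=['b']
  [5] b = u * 3  -> KEEP; live=['u']
  [4] y = x + a  -> DEAD (y not live)
  [3] a = x * 0  -> DEAD (a not live)
  [2] x = u * 1  -> DEAD (x not live)
  [1] u = 1  -> KEEP; live=[]
Result (3 stmts):
  u = 1
  b = u * 3
  return b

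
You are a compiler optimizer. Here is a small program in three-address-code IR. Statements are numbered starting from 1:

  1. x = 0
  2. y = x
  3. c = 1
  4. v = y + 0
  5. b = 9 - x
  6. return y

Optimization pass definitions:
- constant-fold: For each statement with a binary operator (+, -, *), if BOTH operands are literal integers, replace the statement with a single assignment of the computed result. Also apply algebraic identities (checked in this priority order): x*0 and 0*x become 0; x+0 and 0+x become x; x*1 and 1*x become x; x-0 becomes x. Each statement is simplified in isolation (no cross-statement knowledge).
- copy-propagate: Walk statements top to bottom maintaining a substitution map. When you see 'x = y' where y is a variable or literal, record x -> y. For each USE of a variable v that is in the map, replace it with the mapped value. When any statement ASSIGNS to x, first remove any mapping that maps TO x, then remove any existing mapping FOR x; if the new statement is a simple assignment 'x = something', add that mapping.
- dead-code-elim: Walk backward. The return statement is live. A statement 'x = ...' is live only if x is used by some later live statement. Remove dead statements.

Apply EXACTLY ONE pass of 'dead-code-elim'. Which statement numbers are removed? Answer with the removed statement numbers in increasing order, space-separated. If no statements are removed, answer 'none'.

Answer: 3 4 5

Derivation:
Backward liveness scan:
Stmt 1 'x = 0': KEEP (x is live); live-in = []
Stmt 2 'y = x': KEEP (y is live); live-in = ['x']
Stmt 3 'c = 1': DEAD (c not in live set ['y'])
Stmt 4 'v = y + 0': DEAD (v not in live set ['y'])
Stmt 5 'b = 9 - x': DEAD (b not in live set ['y'])
Stmt 6 'return y': KEEP (return); live-in = ['y']
Removed statement numbers: [3, 4, 5]
Surviving IR:
  x = 0
  y = x
  return y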